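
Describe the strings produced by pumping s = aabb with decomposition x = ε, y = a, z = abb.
{xy^i z : i ≥ 0} = {a^(i+1) b^2 : i ≥ 0} = {abb, aabb, aaabb, ...}

With x = ε, y = a, z = abb: Starting with aabb and pumping the first 'a' (z = abb keeps the second 'a'), we get strings with i+1 a's followed by 2 b's for i = 0, 1, 2, ...; note bb is not produced because z always contributes one a.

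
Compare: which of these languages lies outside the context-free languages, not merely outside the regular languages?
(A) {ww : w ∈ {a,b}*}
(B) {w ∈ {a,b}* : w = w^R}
(A) {ww : w ∈ {a,b}*}

(A) {ww : w ∈ {a,b}*} requires the CFL pumping lemma.

- {w ∈ {a,b}* : w = w^R} is context-free (but not regular)
  • Can be shown non-regular with the regular pumping lemma
  • After pumping, the string is no longer symmetric

- {ww : w ∈ {a,b}*} is NOT context-free
  • Requires the CFL pumping lemma to prove
  • Cannot verify equality of two arbitrary substrings

The CFL pumping lemma is "stronger" in that it can prove non-membership
in the larger class of context-free languages.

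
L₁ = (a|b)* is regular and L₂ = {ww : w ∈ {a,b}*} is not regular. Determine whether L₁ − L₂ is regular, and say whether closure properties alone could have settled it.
No — L₁ − L₂ is not regular.

L₁ − L₂ is the complement of {ww} within {a,b}*. If it were regular, its complement {ww} would be regular as well (regular languages are closed under complement) — contradiction. So L₁ − L₂ is not regular.

Note that the bare facts "L₁ regular, L₂ non-regular" do not settle the question by themselves: the closure of regular languages under ∪, ∩, complement and difference applies only when BOTH operands are regular. With a non-regular operand the result can come out regular or non-regular depending on the specific languages, so one has to work out L₁ − L₂ for this particular pair, as above.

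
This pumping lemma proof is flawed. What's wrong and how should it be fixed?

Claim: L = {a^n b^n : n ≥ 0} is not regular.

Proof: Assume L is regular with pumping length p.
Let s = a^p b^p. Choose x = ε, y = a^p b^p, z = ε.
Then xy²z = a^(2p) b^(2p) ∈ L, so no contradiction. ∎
Error: The decomposition violates |xy| ≤ p. With y = a^p b^p, |xy| = |y| = 2p > p. (The proof also miscomputes xy²z, which would be a^p b^p a^p b^p rather than a^(2p) b^(2p), and it wrongly treats one harmless decomposition as settling the matter — the prover does not get to choose the decomposition.)

Correction: The pumping lemma requires |xy| ≤ p, and the argument must handle every decomposition satisfying |xy| ≤ p, |y| ≥ 1. Since s starts with p a's, any such y consists only of a's, say y = a^k with k ≥ 1. Then xy²z = a^(p+k) b^p has unequal numbers of a's and b's, so xy²z ∉ L — the required contradiction.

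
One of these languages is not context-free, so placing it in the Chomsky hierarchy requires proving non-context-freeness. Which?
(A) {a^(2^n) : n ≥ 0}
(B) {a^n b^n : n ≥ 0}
(A) {a^(2^n) : n ≥ 0}

(A) {a^(2^n) : n ≥ 0} requires the CFL pumping lemma.

- {a^n b^n : n ≥ 0} is context-free (but not regular)
  • Can be shown non-regular with the regular pumping lemma
  • After pumping, the number of a's and b's become unequal

- {a^(2^n) : n ≥ 0} is NOT context-free
  • Requires the CFL pumping lemma to prove
  • Gaps between powers of 2 grow exponentially

The CFL pumping lemma is "stronger" in that it can prove non-membership
in the larger class of context-free languages.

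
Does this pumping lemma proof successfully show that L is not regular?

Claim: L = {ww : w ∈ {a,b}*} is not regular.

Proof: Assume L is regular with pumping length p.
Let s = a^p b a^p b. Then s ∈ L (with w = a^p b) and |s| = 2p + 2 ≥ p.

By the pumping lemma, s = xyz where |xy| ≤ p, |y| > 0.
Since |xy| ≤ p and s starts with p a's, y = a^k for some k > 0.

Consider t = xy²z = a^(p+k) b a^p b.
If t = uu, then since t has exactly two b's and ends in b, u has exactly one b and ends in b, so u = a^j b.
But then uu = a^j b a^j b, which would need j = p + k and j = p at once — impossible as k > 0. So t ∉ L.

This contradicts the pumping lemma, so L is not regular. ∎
The proof is correct.

This proof is valid because:
1. s = a^p b a^p b is in L and is chosen in terms of p, so |s| ≥ p holds for every p
2. The decomposition analysis is correct: |xy| ≤ p forces y to lie inside the leading a's
3. The contradiction is valid: the argument shows a^(p+k) b a^p b cannot be split into two equal halves
4. The conclusion follows logically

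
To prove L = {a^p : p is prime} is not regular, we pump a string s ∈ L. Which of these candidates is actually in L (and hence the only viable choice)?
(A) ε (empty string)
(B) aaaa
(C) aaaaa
(C) aaaaa

The pumping lemma is applied to a string s that lies in L, so first check membership of each option:
- (A) ε has length 0, which is not prime, so it is not in L ✗
- (B) aaaa has length 4 = 2 × 2, which is not prime, so it is not in L ✗
- (C) aaaaa has length 5, which is prime, so it is in L ✓

Only (C) aaaaa is in L, so it is the only candidate that could play the role of s.
(In a complete proof one picks s in terms of the pumping length p so that |s| ≥ p is guaranteed; a fixed string like aaaaa illustrates the shape of such an s.)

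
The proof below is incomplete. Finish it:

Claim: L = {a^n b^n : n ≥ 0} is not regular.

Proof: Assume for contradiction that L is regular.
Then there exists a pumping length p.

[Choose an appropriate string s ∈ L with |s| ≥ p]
s = a^p b^p

This string is in L (has equal a's and b's) and has length 2p ≥ p.
Any decomposition xyz with |xy| ≤ p means y consists only of a's,
so pumping will unbalance the counts.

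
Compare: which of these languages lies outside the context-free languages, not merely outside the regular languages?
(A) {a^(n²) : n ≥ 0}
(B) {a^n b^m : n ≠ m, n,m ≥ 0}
(A) {a^(n²) : n ≥ 0}

(A) {a^(n²) : n ≥ 0} requires the CFL pumping lemma.

- {a^n b^m : n ≠ m, n,m ≥ 0} is context-free (but not regular)
  • Can be shown non-regular with the regular pumping lemma
  • After pumping a's, we can make n = m

- {a^(n²) : n ≥ 0} is NOT context-free
  • Requires the CFL pumping lemma to prove
  • Gaps between squares grow unboundedly

The CFL pumping lemma is "stronger" in that it can prove non-membership
in the larger class of context-free languages.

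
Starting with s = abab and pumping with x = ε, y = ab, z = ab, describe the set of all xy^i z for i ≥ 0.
{xy^i z : i ≥ 0} = {(ab)^(i+1) : i ≥ 0} = {ab, abab, ababab, ...}

With x = ε, y = ab, z = ab: Pumping 'ab' gives strings of alternating a's and b's.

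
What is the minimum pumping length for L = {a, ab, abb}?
p = 4

For a finite language L, the pumping lemma holds vacuously if p > max|s| for s ∈ L.

The longest string in L = {a, ab, abb} has length 3.
If p = 4, then no string s ∈ L has |s| ≥ p, so the condition is vacuously true.

The minimum pumping length is p = 4.

Why no smaller p works: for any p ≤ 3, the longest string s ∈ L has |s| = 3 ≥ p, so it would
have to be pumpable; but pumping up (i = 2, 3, ...) produces ever longer strings, which cannot all lie in the
finite language L. So the pumping property fails for every p ≤ 3.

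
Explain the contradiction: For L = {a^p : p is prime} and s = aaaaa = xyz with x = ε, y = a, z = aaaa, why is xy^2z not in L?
xy²z = aaaaaa ∉ L

Pumping with i = 2 replaces y = a by y² = aa:
- Original: s = xyz = aaaaa; aaaaa has length 5, which is prime, so it is in L
- Pumped: xy²z = ε · aa · aaaa = aaaaaa
- aaaaaa has length 6 = 2 × 3, which is not prime, so it is not in L

The pumping lemma would require xy²z ∈ L, so this decomposition yields a contradiction.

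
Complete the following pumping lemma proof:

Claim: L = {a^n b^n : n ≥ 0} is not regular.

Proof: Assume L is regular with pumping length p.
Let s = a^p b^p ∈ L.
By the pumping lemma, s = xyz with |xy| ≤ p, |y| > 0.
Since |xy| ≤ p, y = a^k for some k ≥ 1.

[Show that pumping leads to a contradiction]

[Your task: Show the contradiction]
Consider xy²z = a^(p+k) b^p.

Since k ≥ 1, we have p + k > p.
So xy²z has more a's than b's: (p+k) a's vs p b's.
This means xy²z ∉ L because a^n b^n requires equal counts.

This contradicts the pumping lemma which states xy²z ∈ L.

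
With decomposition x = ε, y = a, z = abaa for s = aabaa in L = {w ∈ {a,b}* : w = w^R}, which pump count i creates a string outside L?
i = 2

xy²z = ε · aa · abaa = aaabaa; aaabaa reversed is aabaaa ≠ aaabaa, so it is not a palindrome and is not in L.
(Other choices also work, e.g. i = 0, 3; only i = 1 is guaranteed to stay in L since xy¹z = s.)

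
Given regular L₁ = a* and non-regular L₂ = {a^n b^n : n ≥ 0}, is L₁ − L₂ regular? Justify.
Yes — L₁ − L₂ is regular.

The only string of a* that lies in {a^n b^n} is ε, so L₁ − L₂ = a* − {ε} = a⁺ = aa*, which is regular.

Note that the bare facts "L₁ regular, L₂ non-regular" do not settle the question by themselves: the closure of regular languages under ∪, ∩, complement and difference applies only when BOTH operands are regular. With a non-regular operand the result can come out regular or non-regular depending on the specific languages, so one has to work out L₁ − L₂ for this particular pair, as above.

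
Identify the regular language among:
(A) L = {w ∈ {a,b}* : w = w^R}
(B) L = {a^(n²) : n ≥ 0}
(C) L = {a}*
(C) {a}*

(C) L = {a}* is regular.

This can be recognized by a finite automaton (DFA/NFA).
Regular expressions like {a}* define regular languages.

The other choices are not regular:
- {w ∈ {a,b}* : w = w^R}: After pumping, the string is no longer symmetric
- {a^(n²) : n ≥ 0}: After pumping, length is no longer a perfect square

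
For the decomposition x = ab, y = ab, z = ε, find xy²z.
ababab

Given x = 'ab', y = 'ab', z = '' and i = 2:

xy^2z = x + y·y·...·y (2 times) + z
       = 'ab' + 'ab'^2 + ''
       = 'ab' + 'abab' + ''
       = 'ababab'

The pumped string is 'ababab' with length 6.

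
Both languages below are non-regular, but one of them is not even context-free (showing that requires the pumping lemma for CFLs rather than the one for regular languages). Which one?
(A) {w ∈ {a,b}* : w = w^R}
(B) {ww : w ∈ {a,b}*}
(B) {ww : w ∈ {a,b}*}

(B) {ww : w ∈ {a,b}*} requires the CFL pumping lemma.

- {w ∈ {a,b}* : w = w^R} is context-free (but not regular)
  • Can be shown non-regular with the regular pumping lemma
  • After pumping, the string is no longer symmetric

- {ww : w ∈ {a,b}*} is NOT context-free
  • Requires the CFL pumping lemma to prove
  • Cannot verify equality of two arbitrary substrings

The CFL pumping lemma is "stronger" in that it can prove non-membership
in the larger class of context-free languages.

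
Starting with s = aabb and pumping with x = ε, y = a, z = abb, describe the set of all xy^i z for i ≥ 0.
{xy^i z : i ≥ 0} = {a^(i+1) b^2 : i ≥ 0} = {abb, aabb, aaabb, ...}

With x = ε, y = a, z = abb: Starting with aabb and pumping the first 'a' (z = abb keeps the second 'a'), we get strings with i+1 a's followed by 2 b's for i = 0, 1, 2, ...; note bb is not produced because z always contributes one a.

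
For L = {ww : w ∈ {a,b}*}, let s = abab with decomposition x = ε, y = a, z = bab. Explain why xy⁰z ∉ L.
xy⁰z = bab ∉ L

Pumping with i = 0 replaces y = a by y⁰ = ε:
- Original: s = xyz = abab; abab splits into halves ab · ab, which are equal, so it is in L (w = ab)
- Pumped: xy⁰z = ε · ε · bab = bab
- bab has odd length 3, so it cannot be written as ww and is not in L

The pumping lemma would require xy⁰z ∈ L, so this decomposition yields a contradiction.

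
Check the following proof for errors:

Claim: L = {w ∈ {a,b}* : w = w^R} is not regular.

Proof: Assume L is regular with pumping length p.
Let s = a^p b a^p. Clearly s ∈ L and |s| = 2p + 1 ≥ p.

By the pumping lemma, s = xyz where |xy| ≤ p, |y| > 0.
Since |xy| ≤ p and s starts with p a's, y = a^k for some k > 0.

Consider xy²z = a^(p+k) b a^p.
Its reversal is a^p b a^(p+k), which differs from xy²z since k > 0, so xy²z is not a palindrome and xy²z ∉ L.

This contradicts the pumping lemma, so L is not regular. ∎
The proof is correct.

This proof is valid because:
1. s = a^p b a^p is in L and is chosen in terms of p, so |s| ≥ p holds for every p
2. The decomposition analysis is correct: |xy| ≤ p forces y to lie inside the leading a's
3. The contradiction is valid: a^(p+k) b a^p has more a's before the b than after it, so it is not a palindrome
4. The conclusion follows logically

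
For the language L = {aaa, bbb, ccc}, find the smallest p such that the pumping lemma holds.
p = 4

For a finite language L, the pumping lemma holds vacuously if p > max|s| for s ∈ L.

The longest string in L = {aaa, bbb, ccc} has length 3.
If p = 4, then no string s ∈ L has |s| ≥ p, so the condition is vacuously true.

The minimum pumping length is p = 4.

Why no smaller p works: for any p ≤ 3, the longest string s ∈ L has |s| = 3 ≥ p, so it would
have to be pumpable; but pumping up (i = 2, 3, ...) produces ever longer strings, which cannot all lie in the
finite language L. So the pumping property fails for every p ≤ 3.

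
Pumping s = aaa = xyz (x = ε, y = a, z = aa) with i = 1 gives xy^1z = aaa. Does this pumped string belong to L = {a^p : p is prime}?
Yes

xy¹z = ε · a · aa = aaa.
aaa has length 3, which is prime, so it is in L.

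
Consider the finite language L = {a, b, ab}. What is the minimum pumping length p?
p = 3

For a finite language L, the pumping lemma holds vacuously if p > max|s| for s ∈ L.

The longest string in L = {a, b, ab} has length 2.
If p = 3, then no string s ∈ L has |s| ≥ p, so the condition is vacuously true.

The minimum pumping length is p = 3.

Why no smaller p works: for any p ≤ 2, the longest string s ∈ L has |s| = 2 ≥ p, so it would
have to be pumpable; but pumping up (i = 2, 3, ...) produces ever longer strings, which cannot all lie in the
finite language L. So the pumping property fails for every p ≤ 2.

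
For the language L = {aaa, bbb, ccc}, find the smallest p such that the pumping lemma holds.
p = 4

For a finite language L, the pumping lemma holds vacuously if p > max|s| for s ∈ L.

The longest string in L = {aaa, bbb, ccc} has length 3.
If p = 4, then no string s ∈ L has |s| ≥ p, so the condition is vacuously true.

The minimum pumping length is p = 4.

Why no smaller p works: for any p ≤ 3, the longest string s ∈ L has |s| = 3 ≥ p, so it would
have to be pumpable; but pumping up (i = 2, 3, ...) produces ever longer strings, which cannot all lie in the
finite language L. So the pumping property fails for every p ≤ 3.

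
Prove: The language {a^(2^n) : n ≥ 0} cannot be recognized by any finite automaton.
Assume for contradiction that L is regular, and let p ≥ 1 be the pumping length given by the pumping lemma.
Choose s = a^(2^p). Then s ∈ L and |s| = 2^p ≥ p.
By the pumping lemma, s = xyz for some x, y, z with |xy| ≤ p, |y| ≥ 1, and xy^i z ∈ L for every i ≥ 0.
Here y = a^k for some k with 1 ≤ k ≤ |xy| ≤ p, and p < 2^p.

Take i = 2: |xy²z| = 2^p + k.
Now 2^p < 2^p + k ≤ 2^p + p < 2^p + 2^p = 2^(p+1).
So |xy²z| lies strictly between the consecutive powers of two 2^p and 2^(p+1), hence is not a power of 2, and xy²z ∉ L.

This contradicts the pumping lemma, which requires xy^i z ∈ L for all i ≥ 0.
Hence L = {a^(2^n) : n ≥ 0} is not regular. ∎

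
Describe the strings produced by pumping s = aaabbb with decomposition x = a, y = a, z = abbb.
{xy^i z : i ≥ 0} = {a^(2+i) b^3 : i ≥ 0} = {aabbb, aaabbb, aaaabbb, ...}

With x = a, y = a, z = abbb: Starting with aaabbb and pumping the second 'a', we get strings with 2+i a's followed by 3 b's for i = 0, 1, 2, ...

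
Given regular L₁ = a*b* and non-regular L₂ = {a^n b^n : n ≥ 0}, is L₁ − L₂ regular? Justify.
No — L₁ − L₂ is not regular.

a*b* − {a^n b^n} = {a^n b^m : n ≠ m}. If this were regular, then its complement intersected with a*b*, namely {a^n b^n : n ≥ 0}, would be regular too (closure under complement and intersection) — contradiction. So L₁ − L₂ is not regular.

Note that the bare facts "L₁ regular, L₂ non-regular" do not settle the question by themselves: the closure of regular languages under ∪, ∩, complement and difference applies only when BOTH operands are regular. With a non-regular operand the result can come out regular or non-regular depending on the specific languages, so one has to work out L₁ − L₂ for this particular pair, as above.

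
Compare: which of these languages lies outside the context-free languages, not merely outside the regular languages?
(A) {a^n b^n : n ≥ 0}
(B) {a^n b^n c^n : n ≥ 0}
(B) {a^n b^n c^n : n ≥ 0}

(B) {a^n b^n c^n : n ≥ 0} requires the CFL pumping lemma.

- {a^n b^n : n ≥ 0} is context-free (but not regular)
  • Can be shown non-regular with the regular pumping lemma
  • After pumping, the number of a's and b's become unequal

- {a^n b^n c^n : n ≥ 0} is NOT context-free
  • Requires the CFL pumping lemma to prove
  • Cannot maintain three equal counts simultaneously

The CFL pumping lemma is "stronger" in that it can prove non-membership
in the larger class of context-free languages.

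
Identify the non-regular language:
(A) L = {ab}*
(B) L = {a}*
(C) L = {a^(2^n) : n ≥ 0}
(C) {a^(2^n) : n ≥ 0}

(C) L = {a^(2^n) : n ≥ 0} is NOT regular.

The pumping lemma can be used to prove this:
After pumping, length is no longer a power of 2

The other languages are regular because they can be recognized by finite automata.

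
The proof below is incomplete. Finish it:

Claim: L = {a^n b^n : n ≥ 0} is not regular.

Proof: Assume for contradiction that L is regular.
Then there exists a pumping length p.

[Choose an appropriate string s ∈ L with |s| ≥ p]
s = a^p b^p

This string is in L (has equal a's and b's) and has length 2p ≥ p.
Any decomposition xyz with |xy| ≤ p means y consists only of a's,
so pumping will unbalance the counts.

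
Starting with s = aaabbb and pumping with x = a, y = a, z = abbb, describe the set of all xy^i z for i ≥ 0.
{xy^i z : i ≥ 0} = {a^(2+i) b^3 : i ≥ 0} = {aabbb, aaabbb, aaaabbb, ...}

With x = a, y = a, z = abbb: Starting with aaabbb and pumping the second 'a', we get strings with 2+i a's followed by 3 b's for i = 0, 1, 2, ...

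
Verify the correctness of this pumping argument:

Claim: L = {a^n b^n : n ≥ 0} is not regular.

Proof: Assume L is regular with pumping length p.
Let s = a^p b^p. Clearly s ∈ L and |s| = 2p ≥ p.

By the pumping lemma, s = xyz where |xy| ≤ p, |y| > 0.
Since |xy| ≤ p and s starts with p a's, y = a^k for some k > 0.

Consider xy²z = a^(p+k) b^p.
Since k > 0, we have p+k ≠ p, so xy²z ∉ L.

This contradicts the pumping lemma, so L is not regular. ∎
The proof is correct.

This proof is valid because:
1. The string s = a^p b^p is correctly in L
2. The decomposition analysis is correct: y must consist only of a's
3. The contradiction is valid: pumping increases a's but not b's
4. The conclusion follows logically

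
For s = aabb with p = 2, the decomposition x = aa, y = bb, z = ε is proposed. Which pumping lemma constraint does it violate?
Violated: |xy| ≤ p

The decomposition x = aa, y = bb, z = ε for s = aabb with p = 2
violates the constraint: |xy| ≤ p

|xy| = |aabb| = 4 > 2 = p. The decomposition puts too many characters in xy.

Pumping lemma constraints:
1. xyz = s (decomposition is valid)
2. |xy| ≤ p
3. |y| > 0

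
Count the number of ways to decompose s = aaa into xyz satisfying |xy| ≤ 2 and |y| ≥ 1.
3

For s = 'aaa' with pumping length p = 2:

Constraints: |xy| ≤ 2, |y| > 0

Valid decompositions (|xy| ≤ p, |y| ≥ 1):
  • x='', y='a', z='aa'
  • x='a', y='a', z='a'
  • x='', y='aa', z='a'

Total count: 3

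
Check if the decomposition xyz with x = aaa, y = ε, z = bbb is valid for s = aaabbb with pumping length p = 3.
Violated: |y| > 0

The decomposition x = aaa, y = ε, z = bbb for s = aaabbb with p = 3
violates the constraint: |y| > 0

|y| = 0, but the pumping lemma requires |y| > 0 (y must be non-empty).

Pumping lemma constraints:
1. xyz = s (decomposition is valid)
2. |xy| ≤ p
3. |y| > 0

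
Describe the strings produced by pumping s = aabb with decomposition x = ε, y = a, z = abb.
{xy^i z : i ≥ 0} = {a^(i+1) b^2 : i ≥ 0} = {abb, aabb, aaabb, ...}

With x = ε, y = a, z = abb: Starting with aabb and pumping the first 'a' (z = abb keeps the second 'a'), we get strings with i+1 a's followed by 2 b's for i = 0, 1, 2, ...; note bb is not produced because z always contributes one a.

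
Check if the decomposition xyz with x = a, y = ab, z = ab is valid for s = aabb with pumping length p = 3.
Violated: xyz = s

The decomposition x = a, y = ab, z = ab for s = aabb with p = 3
violates the constraint: xyz = s

xyz = 'a' + 'ab' + 'ab' = 'aabab' ≠ 'aabb' = s. The decomposition doesn't reconstruct s.

Pumping lemma constraints:
1. xyz = s (decomposition is valid)
2. |xy| ≤ p
3. |y| > 0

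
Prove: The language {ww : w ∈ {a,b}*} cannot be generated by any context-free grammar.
Assume for contradiction that L is context-free, and let p ≥ 1 be the pumping length given by the pumping lemma for CFLs.
Choose s = a^p b^p a^p b^p. Then s ∈ L (take w = a^p b^p) and |s| = 4p ≥ p.
By the CFL pumping lemma, s = uvxyz for some u, v, x, y, z with |vxy| ≤ p, |vy| ≥ 1, and uv^i xy^i z ∈ L for every i ≥ 0.

Write s as four blocks A₁ B₁ A₂ B₂ with A₁ = A₂ = a^p and B₁ = B₂ = b^p. Since |vxy| ≤ p, the window vxy lies inside at most two adjacent blocks. Take i = 0 and let t = uxz, so |t| = 4p − |vy| with 1 ≤ |vy| ≤ p. If |t| is odd, t ∉ L immediately, so assume |vy| is even (hence |vy| ≥ 2) and |t|/2 = 2p − |vy|/2, which satisfies p ≤ |t|/2 ≤ 2p − 1.

Case 1 (vxy inside A₁B₁): t = a^(p−j) b^(p−l) a^p b^p with j + l = |vy|. The second half of t has length < 2p, so it is a suffix of the trailing a^p b^p and ends in b; the first half is a^(p−j) b^(p−l) a^((j+l)/2), which ends in a because (j+l)/2 ≥ 1. The halves differ, so t ∉ L.

Case 2 (vxy inside B₁A₂, straddling the middle): t = a^p b^(p−j) a^(p−l) b^p with j + l = |vy|. If t = ww, then w is a prefix of t of length ≥ p, so w begins with a^p; and w is a suffix of t of length ≥ p, so w ends with b^p. That forces |w| ≥ 2p, contradicting |w| = |t|/2 ≤ 2p − 1. So t ∉ L.

Case 3 (vxy inside A₂B₂): t = a^p b^p a^(p−j) b^(p−l) with j + l = |vy|. The first half of t is a prefix of a^p b^p, so it begins with a; the second half is b^((j+l)/2) a^(p−j) b^(p−l), which begins with b. The halves differ, so t ∉ L.

In every case uv⁰xy⁰z = uxz ∉ L.

This contradicts the CFL pumping lemma, which requires uv^i xy^i z ∈ L for all i ≥ 0.
Hence L = {ww : w ∈ {a,b}*} is not context-free. ∎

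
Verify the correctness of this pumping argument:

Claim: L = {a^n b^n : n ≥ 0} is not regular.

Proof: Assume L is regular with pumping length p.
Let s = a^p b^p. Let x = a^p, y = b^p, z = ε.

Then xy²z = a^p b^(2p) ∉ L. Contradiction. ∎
The proof is INCORRECT.

Error: The decomposition violates |xy| ≤ p.
With x = a^p and y = b^p, we have |xy| = 2p > p.
The pumping lemma requires |xy| ≤ p, so y must be within the first p characters.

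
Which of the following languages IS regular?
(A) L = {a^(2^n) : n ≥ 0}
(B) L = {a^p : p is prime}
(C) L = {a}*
(C) {a}*

(C) L = {a}* is regular.

This can be recognized by a finite automaton (DFA/NFA).
Regular expressions like {a}* define regular languages.

The other choices are not regular:
- {a^(2^n) : n ≥ 0}: After pumping, length is no longer a power of 2
- {a^p : p is prime}: After pumping, the length becomes composite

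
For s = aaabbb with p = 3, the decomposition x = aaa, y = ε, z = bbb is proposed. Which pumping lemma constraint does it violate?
Violated: |y| > 0

The decomposition x = aaa, y = ε, z = bbb for s = aaabbb with p = 3
violates the constraint: |y| > 0

|y| = 0, but the pumping lemma requires |y| > 0 (y must be non-empty).

Pumping lemma constraints:
1. xyz = s (decomposition is valid)
2. |xy| ≤ p
3. |y| > 0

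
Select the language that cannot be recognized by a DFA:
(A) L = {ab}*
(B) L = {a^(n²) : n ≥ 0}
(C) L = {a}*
(B) {a^(n²) : n ≥ 0}

(B) L = {a^(n²) : n ≥ 0} is NOT regular.

The pumping lemma can be used to prove this:
After pumping, length is no longer a perfect square

The other languages are regular because they can be recognized by finite automata.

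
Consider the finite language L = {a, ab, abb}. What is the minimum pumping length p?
p = 4

For a finite language L, the pumping lemma holds vacuously if p > max|s| for s ∈ L.

The longest string in L = {a, ab, abb} has length 3.
If p = 4, then no string s ∈ L has |s| ≥ p, so the condition is vacuously true.

The minimum pumping length is p = 4.

Why no smaller p works: for any p ≤ 3, the longest string s ∈ L has |s| = 3 ≥ p, so it would
have to be pumpable; but pumping up (i = 2, 3, ...) produces ever longer strings, which cannot all lie in the
finite language L. So the pumping property fails for every p ≤ 3.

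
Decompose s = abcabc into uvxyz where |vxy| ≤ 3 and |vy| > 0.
u='ab', v='c', x='a', y='b', z='c'

For s = abcabc with pumping length p = 3:

One valid decomposition:
- u = 'ab'
- v = 'c'
- x = 'a'
- y = 'b'
- z = 'c'

Verification:
- uvxyz = 'ab' + 'c' + 'a' + 'b' + 'c' = abcabc ✓
- |vxy| = |'cab'| = 3 ≤ 3 ✓
- |vy| = |'cb'| = 2 > 0 ✓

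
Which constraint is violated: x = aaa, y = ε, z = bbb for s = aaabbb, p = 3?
Violated: |y| > 0

The decomposition x = aaa, y = ε, z = bbb for s = aaabbb with p = 3
violates the constraint: |y| > 0

|y| = 0, but the pumping lemma requires |y| > 0 (y must be non-empty).

Pumping lemma constraints:
1. xyz = s (decomposition is valid)
2. |xy| ≤ p
3. |y| > 0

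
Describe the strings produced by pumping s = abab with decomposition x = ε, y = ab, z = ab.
{xy^i z : i ≥ 0} = {(ab)^(i+1) : i ≥ 0} = {ab, abab, ababab, ...}

With x = ε, y = ab, z = ab: Pumping 'ab' gives strings of alternating a's and b's.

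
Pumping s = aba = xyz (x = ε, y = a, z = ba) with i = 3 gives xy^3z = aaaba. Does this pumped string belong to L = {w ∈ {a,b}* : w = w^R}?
No

xy³z = ε · aaa · ba = aaaba.
aaaba reversed is abaaa ≠ aaaba, so it is not a palindrome and is not in L.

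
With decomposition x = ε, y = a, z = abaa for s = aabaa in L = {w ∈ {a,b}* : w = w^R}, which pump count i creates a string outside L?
i = 0

xy⁰z = ε · ε · abaa = abaa; abaa reversed is aaba ≠ abaa, so it is not a palindrome and is not in L.
(Other choices also work, e.g. i = 2, 3; only i = 1 is guaranteed to stay in L since xy¹z = s.)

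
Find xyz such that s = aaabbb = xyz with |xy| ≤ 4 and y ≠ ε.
x = 'a', y = 'a', z = 'abbb'

For s = aaabbb and p = 4, one valid decomposition is:
- x = 'a' (length 1)
- y = 'a' (length 1)
- z = 'abbb' (length 4)

Verification:
- xyz = 'a' + 'a' + 'abbb' = aaabbb ✓
- |xy| = 2 ≤ 4 ✓
- |y| = 1 > 0 ✓

All pumping lemma constraints are satisfied.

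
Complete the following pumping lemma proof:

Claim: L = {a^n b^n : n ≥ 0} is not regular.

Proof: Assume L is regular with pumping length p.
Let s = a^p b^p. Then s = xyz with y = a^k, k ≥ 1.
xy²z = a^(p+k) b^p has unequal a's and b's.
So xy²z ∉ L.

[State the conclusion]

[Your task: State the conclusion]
This contradicts the pumping lemma for regular languages,
which guarantees xy^i z ∈ L for all i ≥ 0.

Since our assumption that L is regular leads to a contradiction,
we conclude that L = {a^n b^n : n ≥ 0} is NOT regular. ∎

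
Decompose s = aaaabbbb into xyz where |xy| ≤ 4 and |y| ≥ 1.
x = '', y = 'aaa', z = 'abbbb'

For s = aaaabbbb and p = 4, one valid decomposition is:
- x = '' (length 0)
- y = 'aaa' (length 3)
- z = 'abbbb' (length 5)

Verification:
- xyz = '' + 'aaa' + 'abbbb' = aaaabbbb ✓
- |xy| = 3 ≤ 4 ✓
- |y| = 3 > 0 ✓

All pumping lemma constraints are satisfied.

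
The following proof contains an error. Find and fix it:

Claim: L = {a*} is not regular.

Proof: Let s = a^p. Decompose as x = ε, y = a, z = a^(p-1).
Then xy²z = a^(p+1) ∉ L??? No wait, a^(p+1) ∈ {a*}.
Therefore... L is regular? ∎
Error: The proof attempts to show a*  is not regular, but a* IS regular!

Correction: a* is a regular language (recognized by a simple DFA with one accepting state and self-loop on 'a'). The pumping lemma can only prove non-regularity, not regularity. For regular languages, pumping always works.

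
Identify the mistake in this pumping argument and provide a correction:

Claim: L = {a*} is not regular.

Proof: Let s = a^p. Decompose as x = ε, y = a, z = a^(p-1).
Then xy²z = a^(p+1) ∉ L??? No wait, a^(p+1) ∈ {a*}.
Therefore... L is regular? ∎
Error: The proof attempts to show a*  is not regular, but a* IS regular!

Correction: a* is a regular language (recognized by a simple DFA with one accepting state and self-loop on 'a'). The pumping lemma can only prove non-regularity, not regularity. For regular languages, pumping always works.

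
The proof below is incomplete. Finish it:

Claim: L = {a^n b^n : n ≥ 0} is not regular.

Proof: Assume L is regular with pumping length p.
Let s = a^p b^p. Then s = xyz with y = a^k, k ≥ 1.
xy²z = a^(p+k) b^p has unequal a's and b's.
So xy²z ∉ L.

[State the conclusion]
This contradicts the pumping lemma for regular languages,
which guarantees xy^i z ∈ L for all i ≥ 0.

Since our assumption that L is regular leads to a contradiction,
we conclude that L = {a^n b^n : n ≥ 0} is NOT regular. ∎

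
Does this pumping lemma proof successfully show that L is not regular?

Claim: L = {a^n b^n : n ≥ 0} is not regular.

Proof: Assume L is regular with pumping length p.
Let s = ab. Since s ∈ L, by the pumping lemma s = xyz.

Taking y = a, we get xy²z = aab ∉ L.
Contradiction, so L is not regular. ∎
The proof is INCORRECT.

Error: The string s = ab may be shorter than p.
The pumping lemma only applies to strings with |s| ≥ p, and p is not under our control.
We must choose s in terms of p, e.g. s = a^p b^p, to ensure |s| ≥ p.
(The proof also fixes one particular y; a valid argument must handle every decomposition with |xy| ≤ p and |y| ≥ 1 — for s = a^p b^p this forces y = a^k, and then xy²z = a^(p+k) b^p ∉ L.)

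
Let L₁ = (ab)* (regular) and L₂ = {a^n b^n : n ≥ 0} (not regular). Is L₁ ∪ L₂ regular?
No — L₁ ∪ L₂ is not regular.

Let U = (ab)* ∪ {a^n b^n}. If U were regular, then U ∩ aa*bb* would be regular (closure under intersection with a regular language). But (ab)* ∩ aa*bb* = {ab} and {a^n b^n} ∩ aa*bb* = {a^n b^n : n ≥ 1}, so U ∩ aa*bb* = {a^n b^n : n ≥ 1}, which is not regular. Hence U is not regular.

Note that the bare facts "L₁ regular, L₂ non-regular" do not settle the question by themselves: the closure of regular languages under ∪, ∩, complement and difference applies only when BOTH operands are regular. With a non-regular operand the result can come out regular or non-regular depending on the specific languages, so one has to work out L₁ ∪ L₂ for this particular pair, as above.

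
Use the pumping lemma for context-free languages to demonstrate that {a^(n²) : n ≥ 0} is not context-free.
Assume for contradiction that L is context-free, and let p ≥ 1 be the pumping length given by the pumping lemma for CFLs.
Choose s = a^(p²). Then s ∈ L and |s| = p² ≥ p.
By the CFL pumping lemma, s = uvxyz for some u, v, x, y, z with |vxy| ≤ p, |vy| ≥ 1, and uv^i xy^i z ∈ L for every i ≥ 0.
All symbols are a's, so only lengths matter: let k = |vy|, with 1 ≤ k ≤ |vxy| ≤ p.

Take i = 2: |uv²xy²z| = p² + k, and p² < p² + k ≤ p² + p < (p + 1)².
So the length lies strictly between consecutive squares and is not a perfect square; uv²xy²z ∉ L.

This contradicts the CFL pumping lemma, which requires uv^i xy^i z ∈ L for all i ≥ 0.
Hence L = {a^(n²) : n ≥ 0} is not context-free. ∎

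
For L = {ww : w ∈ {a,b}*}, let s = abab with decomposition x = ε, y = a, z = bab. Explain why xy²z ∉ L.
xy²z = aabab ∉ L

Pumping with i = 2 replaces y = a by y² = aa:
- Original: s = xyz = abab; abab splits into halves ab · ab, which are equal, so it is in L (w = ab)
- Pumped: xy²z = ε · aa · bab = aabab
- aabab has odd length 5, so it cannot be written as ww and is not in L

The pumping lemma would require xy²z ∈ L, so this decomposition yields a contradiction.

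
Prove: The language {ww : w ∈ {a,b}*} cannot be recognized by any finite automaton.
Assume for contradiction that L is regular, and let p ≥ 1 be the pumping length given by the pumping lemma.
Choose s = a^p b a^p b. Then s ∈ L (take w = a^p b) and |s| = 2p + 2 ≥ p.
By the pumping lemma, s = xyz for some x, y, z with |xy| ≤ p, |y| ≥ 1, and xy^i z ∈ L for every i ≥ 0.
Since |xy| ≤ p and the first p symbols of s are all a's, y = a^k for some k with 1 ≤ k ≤ p.

Take i = 2: t = xy²z = a^(p + k) b a^p b.
Suppose t = uu for some string u. The string t contains exactly two b's and ends in b, so u contains exactly one b and ends in b; hence u = a^j b for some j, and uu = a^j b a^j b. Comparing with t = a^(p + k) b a^p b forces j = p + k (first block) and j = p (second block), which is impossible since k ≥ 1. So t ∉ L.

This contradicts the pumping lemma, which requires xy^i z ∈ L for all i ≥ 0.
Hence L = {ww : w ∈ {a,b}*} is not regular. ∎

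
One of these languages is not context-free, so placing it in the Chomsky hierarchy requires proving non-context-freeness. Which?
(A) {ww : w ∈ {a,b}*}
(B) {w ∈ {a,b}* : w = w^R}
(A) {ww : w ∈ {a,b}*}

(A) {ww : w ∈ {a,b}*} requires the CFL pumping lemma.

- {w ∈ {a,b}* : w = w^R} is context-free (but not regular)
  • Can be shown non-regular with the regular pumping lemma
  • After pumping, the string is no longer symmetric

- {ww : w ∈ {a,b}*} is NOT context-free
  • Requires the CFL pumping lemma to prove
  • Even a PDA cannot compare two arbitrary halves symbol by symbol; CFL pumping on a^p b^p a^p b^p fails

The CFL pumping lemma is "stronger" in that it can prove non-membership
in the larger class of context-free languages.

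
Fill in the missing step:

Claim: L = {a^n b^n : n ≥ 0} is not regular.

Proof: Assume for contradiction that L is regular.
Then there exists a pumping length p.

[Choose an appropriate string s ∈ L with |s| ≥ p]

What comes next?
s = a^p b^p

This string is in L (has equal a's and b's) and has length 2p ≥ p.
Any decomposition xyz with |xy| ≤ p means y consists only of a's,
so pumping will unbalance the counts.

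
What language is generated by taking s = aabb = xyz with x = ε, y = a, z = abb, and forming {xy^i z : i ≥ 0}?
{xy^i z : i ≥ 0} = {a^(i+1) b^2 : i ≥ 0} = {abb, aabb, aaabb, ...}

With x = ε, y = a, z = abb: Starting with aabb and pumping the first 'a' (z = abb keeps the second 'a'), we get strings with i+1 a's followed by 2 b's for i = 0, 1, 2, ...; note bb is not produced because z always contributes one a.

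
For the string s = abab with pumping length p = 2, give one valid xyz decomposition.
x = '', y = 'ab', z = 'ab'

For s = abab and p = 2, one valid decomposition is:
- x = '' (length 0)
- y = 'ab' (length 2)
- z = 'ab' (length 2)

Verification:
- xyz = '' + 'ab' + 'ab' = abab ✓
- |xy| = 2 ≤ 2 ✓
- |y| = 2 > 0 ✓

All pumping lemma constraints are satisfied.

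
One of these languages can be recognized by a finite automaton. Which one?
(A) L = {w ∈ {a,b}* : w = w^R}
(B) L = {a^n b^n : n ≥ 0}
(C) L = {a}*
(C) {a}*

(C) L = {a}* is regular.

This can be recognized by a finite automaton (DFA/NFA).
Regular expressions like {a}* define regular languages.

The other choices are not regular:
- {w ∈ {a,b}* : w = w^R}: After pumping, the string is no longer symmetric
- {a^n b^n : n ≥ 0}: After pumping, the number of a's and b's become unequal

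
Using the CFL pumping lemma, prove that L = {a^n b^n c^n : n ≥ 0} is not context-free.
Assume for contradiction that L is context-free, and let p ≥ 1 be the pumping length given by the pumping lemma for CFLs.
Choose s = a^p b^p c^p. Then s ∈ L and |s| = 3p ≥ p.
By the CFL pumping lemma, s = uvxyz for some u, v, x, y, z with |vxy| ≤ p, |vy| ≥ 1, and uv^i xy^i z ∈ L for every i ≥ 0.

Because |vxy| ≤ p, the window vxy cannot contain both an a and a c: any substring of s containing both must include the entire block b^p plus at least one a and one c, so it has length ≥ p + 2 > p.
Hence at least one of the letters a, c does not occur in vy at all.

Take i = 0: the string uxz is obtained from s by deleting |vy| ≥ 1 symbols, so |uxz| = 3p − |vy| < 3p.
But the letter (a or c) that does not occur in vy still occurs exactly p times in uxz. Every string of L with exactly p copies of some letter is a^p b^p c^p, of length 3p. Since |uxz| < 3p, uxz ∉ L.

This contradicts the CFL pumping lemma, which requires uv^i xy^i z ∈ L for all i ≥ 0.
Hence L = {a^n b^n c^n : n ≥ 0} is not context-free. ∎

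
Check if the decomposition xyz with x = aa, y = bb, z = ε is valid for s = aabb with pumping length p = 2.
Violated: |xy| ≤ p

The decomposition x = aa, y = bb, z = ε for s = aabb with p = 2
violates the constraint: |xy| ≤ p

|xy| = |aabb| = 4 > 2 = p. The decomposition puts too many characters in xy.

Pumping lemma constraints:
1. xyz = s (decomposition is valid)
2. |xy| ≤ p
3. |y| > 0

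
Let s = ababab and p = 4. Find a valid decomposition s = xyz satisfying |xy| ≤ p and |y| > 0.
x = 'ab', y = 'a', z = 'bab'

For s = ababab and p = 4, one valid decomposition is:
- x = 'ab' (length 2)
- y = 'a' (length 1)
- z = 'bab' (length 3)

Verification:
- xyz = 'ab' + 'a' + 'bab' = ababab ✓
- |xy| = 3 ≤ 4 ✓
- |y| = 1 > 0 ✓

All pumping lemma constraints are satisfied.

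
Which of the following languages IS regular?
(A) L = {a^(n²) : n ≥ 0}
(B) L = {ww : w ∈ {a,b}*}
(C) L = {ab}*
(C) {ab}*

(C) L = {ab}* is regular.

This can be recognized by a finite automaton (DFA/NFA).
Regular expressions like {ab}* define regular languages.

The other choices are not regular:
- {ww : w ∈ {a,b}*}: After pumping, the two halves no longer match
- {a^(n²) : n ≥ 0}: After pumping, length is no longer a perfect square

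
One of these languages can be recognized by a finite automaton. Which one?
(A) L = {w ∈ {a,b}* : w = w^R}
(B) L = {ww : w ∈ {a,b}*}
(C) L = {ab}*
(C) {ab}*

(C) L = {ab}* is regular.

This can be recognized by a finite automaton (DFA/NFA).
Regular expressions like {ab}* define regular languages.

The other choices are not regular:
- {ww : w ∈ {a,b}*}: After pumping, the two halves no longer match
- {w ∈ {a,b}* : w = w^R}: After pumping, the string is no longer symmetric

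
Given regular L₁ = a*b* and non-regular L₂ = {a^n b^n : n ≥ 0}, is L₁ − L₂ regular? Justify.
No — L₁ − L₂ is not regular.

a*b* − {a^n b^n} = {a^n b^m : n ≠ m}. If this were regular, then its complement intersected with a*b*, namely {a^n b^n : n ≥ 0}, would be regular too (closure under complement and intersection) — contradiction. So L₁ − L₂ is not regular.

Note that the bare facts "L₁ regular, L₂ non-regular" do not settle the question by themselves: the closure of regular languages under ∪, ∩, complement and difference applies only when BOTH operands are regular. With a non-regular operand the result can come out regular or non-regular depending on the specific languages, so one has to work out L₁ − L₂ for this particular pair, as above.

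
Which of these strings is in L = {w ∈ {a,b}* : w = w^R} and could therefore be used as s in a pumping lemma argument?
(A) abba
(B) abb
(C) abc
(A) abba

The pumping lemma is applied to a string s that lies in L, so first check membership of each option:
- (A) abba reversed is abba, the same string, so it is a palindrome and is in L ✓
- (B) abb reversed is bba ≠ abb, so it is not a palindrome and is not in L ✗
- (C) abc reversed is cba ≠ abc, so it is not a palindrome and is not in L ✗

Only (A) abba is in L, so it is the only candidate that could play the role of s.
(In a complete proof one picks s in terms of the pumping length p so that |s| ≥ p is guaranteed; a fixed string like abba illustrates the shape of such an s.)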